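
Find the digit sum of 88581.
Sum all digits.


8 + 8 + 5 + 8 + 1 = 30


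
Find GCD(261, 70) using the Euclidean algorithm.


261 = 3 * 70 + 51
70 = 1 * 51 + 19
51 = 2 * 19 + 13
19 = 1 * 13 + 6
13 = 2 * 6 + 1
6 = 6 * 1 + 0
GCD = 1


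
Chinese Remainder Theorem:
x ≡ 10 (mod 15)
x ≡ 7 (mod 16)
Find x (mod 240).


M = 15*16 = 240
M1 = M/15 = 16, M2 = M/16 = 15
M1^(-1) mod 15 = 1, M2^(-1) mod 16 = 15
x = 10*16*1 + 7*15*15 = 1735
1735 mod 240 = 55
Check: 55 mod 15 = 10 ✓, 55 mod 16 = 7 ✓

x ≡ 55 (mod 240)


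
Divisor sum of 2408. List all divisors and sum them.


Divisors of 2408: 1, 2, 4, 7, 8, 14, 28, 43, 56, 86, 172, 301, 344, 602, 1204, 2408
Sum = 1 + 2 + 4 + 7 + 8 + 14 + 28 + 43 + 56 + 86 + 172 + 301 + 344 + 602 + 1204 + 2408 = 5280

σ(2408) = 5280


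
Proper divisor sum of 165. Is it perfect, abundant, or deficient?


Proper divisors: 1, 3, 5, 11, 15, 33, 55
Sum = 1 + 3 + 5 + 11 + 15 + 33 + 55 = 123
123 < 165 → deficient

s(165) = 123 (deficient)


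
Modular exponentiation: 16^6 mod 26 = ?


16^1 mod 26 = 16
16^2 mod 26 = 22
16^3 mod 26 = 14
16^4 mod 26 = 16
16^5 mod 26 = 22
16^6 mod 26 = 14


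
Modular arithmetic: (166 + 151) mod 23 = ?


166 + 151 = 317
317 mod 23 = 18


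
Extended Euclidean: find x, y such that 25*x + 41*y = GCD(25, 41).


Tabular extended Euclidean (each row: r = 25*s + 41*t):
r=25, s=1, t=0
r=41, s=0, t=1
q=0: r=25, s=1, t=0   [25*(1) + 41*(0) = 25]
q=1: r=16, s=-1, t=1   [25*(-1) + 41*(1) = 16]
q=1: r=9, s=2, t=-1   [25*(2) + 41*(-1) = 9]
q=1: r=7, s=-3, t=2   [25*(-3) + 41*(2) = 7]
q=1: r=2, s=5, t=-3   [25*(5) + 41*(-3) = 2]
q=3: r=1, s=-18, t=11   [25*(-18) + 41*(11) = 1]
q=2: r=0, s=41, t=-25   [25*(41) + 41*(-25) = 0]
GCD = 1; from the row with r=1: x=-18, y=11
Check: 25*(-18) + 41*(11) = -450 + 451 = 1

GCD = 1, x = -18, y = 11


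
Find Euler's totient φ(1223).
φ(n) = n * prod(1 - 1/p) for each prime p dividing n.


1223 = 1223
Prime factors: 1223
φ(1223) = 1223 × (1-1/1223)
= 1223 × 1222/1223 = 1222

φ(1223) = 1222


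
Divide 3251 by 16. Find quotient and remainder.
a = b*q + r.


3251 = 16 * 203 + 3
Check: 3248 + 3 = 3251

q = 203, r = 3


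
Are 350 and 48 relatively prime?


Euclidean algorithm:
350 = 7 * 48 + 14
48 = 3 * 14 + 6
14 = 2 * 6 + 2
6 = 3 * 2 + 0
GCD(350, 48) = 2

No, not coprime (GCD = 2)


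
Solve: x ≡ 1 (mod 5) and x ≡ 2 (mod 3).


M = 5*3 = 15
M1 = M/5 = 3, M2 = M/3 = 5
M1^(-1) mod 5 = 2, M2^(-1) mod 3 = 2
x = 1*3*2 + 2*5*2 = 26
26 mod 15 = 11
Check: 11 mod 5 = 1 ✓, 11 mod 3 = 2 ✓

x ≡ 11 (mod 15)


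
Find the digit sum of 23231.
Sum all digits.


2 + 3 + 2 + 3 + 1 = 11


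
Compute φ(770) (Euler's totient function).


770 = 2 × 5 × 7 × 11
Prime factors: 2, 5, 7, 11
φ(770) = 770 × (1-1/2) × (1-1/5) × (1-1/7) × (1-1/11)
= 770 × 1/2 × 4/5 × 6/7 × 10/11 = 240

φ(770) = 240


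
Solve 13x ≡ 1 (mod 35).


GCD(13, 35) = 1, unique solution
a^(-1) mod 35 = 27
x = 27 * 1 mod 35 = 27

x ≡ 27 (mod 35)


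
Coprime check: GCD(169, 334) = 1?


Euclidean algorithm:
334 = 1 * 169 + 165
169 = 1 * 165 + 4
165 = 41 * 4 + 1
4 = 4 * 1 + 0
GCD(169, 334) = 1

Yes, coprime (GCD = 1)


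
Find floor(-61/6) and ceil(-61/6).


-61/6 = -10.1667
floor = -11
ceil = -10

floor = -11, ceil = -10


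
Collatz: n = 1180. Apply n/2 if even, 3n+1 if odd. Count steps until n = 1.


1180 → 590 → 295 → 886 → 443 → 1330 → 665 → 1996 → 998 → 499 → 1498 → 749 → 2248 → 1124 → 562 → 281 → 844 → 422 → 211 → 634 → 317 → 952 → 476 → 238 → 119 → 358 → 179 → 538 → 269 → 808 → 404 → 202 → 101 → 304 → 152 → 76 → 38 → 19 → 58 → 29 → 88 → 44 → 22 → 11 → 34 → 17 → 52 → 26 → 13 → 40 → 20 → 10 → 5 → 16 → 8 → 4 → 2 → 1
Total steps = 57

57 steps


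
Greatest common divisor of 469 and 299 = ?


469 = 1 * 299 + 170
299 = 1 * 170 + 129
170 = 1 * 129 + 41
129 = 3 * 41 + 6
41 = 6 * 6 + 5
6 = 1 * 5 + 1
5 = 5 * 1 + 0
GCD = 1


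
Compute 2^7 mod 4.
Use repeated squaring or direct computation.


2^1 mod 4 = 2
2^2 mod 4 = 0
2^3 mod 4 = 0
2^4 mod 4 = 0
2^5 mod 4 = 0
2^6 mod 4 = 0
2^7 mod 4 = 0


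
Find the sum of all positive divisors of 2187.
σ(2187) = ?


Divisors of 2187: 1, 3, 9, 27, 81, 243, 729, 2187
Sum = 1 + 3 + 9 + 27 + 81 + 243 + 729 + 2187 = 3280

σ(2187) = 3280


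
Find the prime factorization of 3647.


3647 / 7 = 521
521 / 521 = 1
3647 = 7 × 521


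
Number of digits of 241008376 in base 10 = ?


241008376 has 9 digits in base 10
floor(log10(241008376)) + 1 = floor(8.3820) + 1 = 9

9 digits (base 10)


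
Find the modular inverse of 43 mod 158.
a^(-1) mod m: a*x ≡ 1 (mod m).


Use the extended Euclidean algorithm on (158, 43); each row r = 158*s + 43*t:
r=158, s=1, t=0
r=43, s=0, t=1
q=3: r=29, s=1, t=-3   [158*(1) + 43*(-3) = 29]
q=1: r=14, s=-1, t=4   [158*(-1) + 43*(4) = 14]
q=2: r=1, s=3, t=-11   [158*(3) + 43*(-11) = 1]
q=14: r=0, s=-43, t=158   [158*(-43) + 43*(158) = 0]
GCD = 1 with t = -11, so 43*(-11) ≡ 1 (mod 158)
Inverse = -11 mod 158 = 147
Check: 43 * 147 = 6321 ≡ 1 (mod 158)

43^(-1) ≡ 147 (mod 158)


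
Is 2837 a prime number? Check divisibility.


Check divisors up to sqrt(2837) = 53.2635
No divisors found.
2837 is prime.

Yes, 2837 is prime


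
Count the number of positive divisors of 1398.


1398 = 2^1 × 3^1 × 233^1
d(1398) = (1+1) × (1+1) × (1+1) = 8

8 divisors


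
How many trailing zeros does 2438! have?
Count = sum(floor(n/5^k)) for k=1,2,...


floor(2438/5) = 487
floor(2438/25) = 97
floor(2438/125) = 19
floor(2438/625) = 3
Total = 606

606 trailing zeros


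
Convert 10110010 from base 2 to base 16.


10110010 (base 2) = 178 (decimal)
178 (decimal) = B2 (base 16)


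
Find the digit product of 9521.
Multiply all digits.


9 × 5 × 2 × 1 = 90


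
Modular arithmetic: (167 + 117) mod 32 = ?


167 + 117 = 284
284 mod 32 = 28


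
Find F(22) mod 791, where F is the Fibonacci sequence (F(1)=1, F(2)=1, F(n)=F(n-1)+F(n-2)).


F(k) mod 791 for k=1..22:
1, 1, 2, 3, 5, 8, 13, 21, 34, 55, 89, 144, 233, 377, 610, 196, 15, 211, 226, 437, 663, 309
F(22) mod 791 = 309


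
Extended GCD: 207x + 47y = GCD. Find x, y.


Tabular extended Euclidean (each row: r = 207*s + 47*t):
r=207, s=1, t=0
r=47, s=0, t=1
q=4: r=19, s=1, t=-4   [207*(1) + 47*(-4) = 19]
q=2: r=9, s=-2, t=9   [207*(-2) + 47*(9) = 9]
q=2: r=1, s=5, t=-22   [207*(5) + 47*(-22) = 1]
q=9: r=0, s=-47, t=207   [207*(-47) + 47*(207) = 0]
GCD = 1; from the row with r=1: x=5, y=-22
Check: 207*(5) + 47*(-22) = 1035 - 1034 = 1

GCD = 1, x = 5, y = -22


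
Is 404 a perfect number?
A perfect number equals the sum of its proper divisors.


Proper divisors of 404: 1, 2, 4, 101, 202
Sum = 1 + 2 + 4 + 101 + 202 = 310

No, 404 is not perfect (310 ≠ 404)


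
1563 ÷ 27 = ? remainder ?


1563 = 27 * 57 + 24
Check: 1539 + 24 = 1563

q = 57, r = 24


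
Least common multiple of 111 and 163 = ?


GCD(111, 163) = 1
LCM = 111*163/1 = 18093/1 = 18093

LCM = 18093


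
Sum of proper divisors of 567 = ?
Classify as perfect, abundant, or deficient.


Proper divisors: 1, 3, 7, 9, 21, 27, 63, 81, 189
Sum = 1 + 3 + 7 + 9 + 21 + 27 + 63 + 81 + 189 = 401
401 < 567 → deficient

s(567) = 401 (deficient)


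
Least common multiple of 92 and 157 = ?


GCD(92, 157) = 1
LCM = 92*157/1 = 14444/1 = 14444

LCM = 14444


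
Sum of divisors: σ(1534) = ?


Divisors of 1534: 1, 2, 13, 26, 59, 118, 767, 1534
Sum = 1 + 2 + 13 + 26 + 59 + 118 + 767 + 1534 = 2520

σ(1534) = 2520


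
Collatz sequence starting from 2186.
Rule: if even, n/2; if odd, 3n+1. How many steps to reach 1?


2186 → 1093 → 3280 → 1640 → 820 → 410 → 205 → 616 → 308 → 154 → 77 → 232 → 116 → 58 → 29 → 88 → 44 → 22 → 11 → 34 → 17 → 52 → 26 → 13 → 40 → 20 → 10 → 5 → 16 → 8 → 4 → 2 → 1
Total steps = 32

32 steps


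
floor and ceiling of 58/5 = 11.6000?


58/5 = 11.6000
floor = 11
ceil = 12

floor = 11, ceil = 12


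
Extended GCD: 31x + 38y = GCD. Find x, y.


Tabular extended Euclidean (each row: r = 31*s + 38*t):
r=31, s=1, t=0
r=38, s=0, t=1
q=0: r=31, s=1, t=0   [31*(1) + 38*(0) = 31]
q=1: r=7, s=-1, t=1   [31*(-1) + 38*(1) = 7]
q=4: r=3, s=5, t=-4   [31*(5) + 38*(-4) = 3]
q=2: r=1, s=-11, t=9   [31*(-11) + 38*(9) = 1]
q=3: r=0, s=38, t=-31   [31*(38) + 38*(-31) = 0]
GCD = 1; from the row with r=1: x=-11, y=9
Check: 31*(-11) + 38*(9) = -341 + 342 = 1

GCD = 1, x = -11, y = 9


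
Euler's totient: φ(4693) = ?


4693 = 13 × 19^2
Prime factors: 13, 19
φ(4693) = 4693 × (1-1/13) × (1-1/19)
= 4693 × 12/13 × 18/19 = 4104

φ(4693) = 4104


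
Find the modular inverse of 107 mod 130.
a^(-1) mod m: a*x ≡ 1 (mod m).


Use the extended Euclidean algorithm on (130, 107); each row r = 130*s + 107*t:
r=130, s=1, t=0
r=107, s=0, t=1
q=1: r=23, s=1, t=-1   [130*(1) + 107*(-1) = 23]
q=4: r=15, s=-4, t=5   [130*(-4) + 107*(5) = 15]
q=1: r=8, s=5, t=-6   [130*(5) + 107*(-6) = 8]
q=1: r=7, s=-9, t=11   [130*(-9) + 107*(11) = 7]
q=1: r=1, s=14, t=-17   [130*(14) + 107*(-17) = 1]
q=7: r=0, s=-107, t=130   [130*(-107) + 107*(130) = 0]
GCD = 1 with t = -17, so 107*(-17) ≡ 1 (mod 130)
Inverse = -17 mod 130 = 113
Check: 107 * 113 = 12091 ≡ 1 (mod 130)

107^(-1) ≡ 113 (mod 130)


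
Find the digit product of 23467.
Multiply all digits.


2 × 3 × 4 × 6 × 7 = 1008


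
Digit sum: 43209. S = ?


4 + 3 + 2 + 0 + 9 = 18


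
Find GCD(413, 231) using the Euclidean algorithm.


413 = 1 * 231 + 182
231 = 1 * 182 + 49
182 = 3 * 49 + 35
49 = 1 * 35 + 14
35 = 2 * 14 + 7
14 = 2 * 7 + 0
GCD = 7


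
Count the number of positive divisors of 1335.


1335 = 3^1 × 5^1 × 89^1
d(1335) = (1+1) × (1+1) × (1+1) = 8

8 divisors


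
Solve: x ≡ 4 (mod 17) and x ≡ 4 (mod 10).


M = 17*10 = 170
M1 = M/17 = 10, M2 = M/10 = 17
M1^(-1) mod 17 = 12, M2^(-1) mod 10 = 3
x = 4*10*12 + 4*17*3 = 684
684 mod 170 = 4
Check: 4 mod 17 = 4 ✓, 4 mod 10 = 4 ✓

x ≡ 4 (mod 170)


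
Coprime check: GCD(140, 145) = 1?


Euclidean algorithm:
145 = 1 * 140 + 5
140 = 28 * 5 + 0
GCD(140, 145) = 5

No, not coprime (GCD = 5)


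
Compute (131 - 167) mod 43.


131 - 167 = -36
-36 mod 43 = 7


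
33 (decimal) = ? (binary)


33 (base 10) = 33 (decimal)
33 (decimal) = 100001 (base 2)


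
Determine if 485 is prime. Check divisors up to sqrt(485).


485 / 5 = 97 (exact division)
485 is NOT prime.

No, 485 is not prime


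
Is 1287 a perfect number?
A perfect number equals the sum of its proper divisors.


Proper divisors of 1287: 1, 3, 9, 11, 13, 33, 39, 99, 117, 143, 429
Sum = 1 + 3 + 9 + 11 + 13 + 33 + 39 + 99 + 117 + 143 + 429 = 897

No, 1287 is not perfect (897 ≠ 1287)


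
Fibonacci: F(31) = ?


Sequence: 1, 1, 2, 3, 5, 8, 13, 21, 34, 55, 89, 144, 233, 377, 610, 987, 1597, 2584, 4181, 6765, 10946, 17711, 28657, 46368, 75025, 121393, 196418, 317811, 514229, 832040, 1346269
F(31) = 1346269


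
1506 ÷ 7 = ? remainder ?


1506 = 7 * 215 + 1
Check: 1505 + 1 = 1506

q = 215, r = 1


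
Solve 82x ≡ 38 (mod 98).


GCD(82, 98) = 2 divides 38
Divide: 41x ≡ 19 (mod 49)
x ≡ 16 (mod 49)


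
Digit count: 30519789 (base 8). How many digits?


30519789 in base 8 = 164330755
Number of digits = 9

9 digits (base 8)


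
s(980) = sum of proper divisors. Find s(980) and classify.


Proper divisors: 1, 2, 4, 5, 7, 10, 14, 20, 28, 35, 49, 70, 98, 140, 196, 245, 490
Sum = 1 + 2 + 4 + 5 + 7 + 10 + 14 + 20 + 28 + 35 + 49 + 70 + 98 + 140 + 196 + 245 + 490 = 1414
1414 > 980 → abundant

s(980) = 1414 (abundant)


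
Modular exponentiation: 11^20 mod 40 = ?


11^1 mod 40 = 11
11^2 mod 40 = 1
11^3 mod 40 = 11
11^4 mod 40 = 1
11^5 mod 40 = 11
11^6 mod 40 = 1
11^7 mod 40 = 11
11^8 mod 40 = 1
11^9 mod 40 = 11
11^10 mod 40 = 1
11^11 mod 40 = 11
11^12 mod 40 = 1
11^13 mod 40 = 11
11^14 mod 40 = 1
11^15 mod 40 = 11
11^16 mod 40 = 1
11^17 mod 40 = 11
11^18 mod 40 = 1
11^19 mod 40 = 11
11^20 mod 40 = 1


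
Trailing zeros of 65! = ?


floor(65/5) = 13
floor(65/25) = 2
Total = 15

15 trailing zeros


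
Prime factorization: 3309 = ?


3309 / 3 = 1103
1103 / 1103 = 1
3309 = 3 × 1103


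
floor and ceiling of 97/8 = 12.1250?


97/8 = 12.1250
floor = 12
ceil = 13

floor = 12, ceil = 13


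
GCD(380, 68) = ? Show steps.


380 = 5 * 68 + 40
68 = 1 * 40 + 28
40 = 1 * 28 + 12
28 = 2 * 12 + 4
12 = 3 * 4 + 0
GCD = 4


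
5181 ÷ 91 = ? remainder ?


5181 = 91 * 56 + 85
Check: 5096 + 85 = 5181

q = 56, r = 85


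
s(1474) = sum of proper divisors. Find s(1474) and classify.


Proper divisors: 1, 2, 11, 22, 67, 134, 737
Sum = 1 + 2 + 11 + 22 + 67 + 134 + 737 = 974
974 < 1474 → deficient

s(1474) = 974 (deficient)


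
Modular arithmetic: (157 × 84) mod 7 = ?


157 × 84 = 13188
13188 mod 7 = 0


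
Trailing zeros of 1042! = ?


floor(1042/5) = 208
floor(1042/25) = 41
floor(1042/125) = 8
floor(1042/625) = 1
Total = 258

258 trailing zeros


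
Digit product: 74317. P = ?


7 × 4 × 3 × 1 × 7 = 588


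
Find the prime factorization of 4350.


4350 / 2 = 2175
2175 / 3 = 725
725 / 5 = 145
145 / 5 = 29
29 / 29 = 1
4350 = 2 × 3 × 5^2 × 29


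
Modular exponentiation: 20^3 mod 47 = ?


20^1 mod 47 = 20
20^2 mod 47 = 24
20^3 mod 47 = 10


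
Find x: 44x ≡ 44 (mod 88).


GCD(44, 88) = 44 divides 44
Divide: 1x ≡ 1 (mod 2)
x ≡ 1 (mod 2)


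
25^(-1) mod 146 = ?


Use the extended Euclidean algorithm on (146, 25); each row r = 146*s + 25*t:
r=146, s=1, t=0
r=25, s=0, t=1
q=5: r=21, s=1, t=-5   [146*(1) + 25*(-5) = 21]
q=1: r=4, s=-1, t=6   [146*(-1) + 25*(6) = 4]
q=5: r=1, s=6, t=-35   [146*(6) + 25*(-35) = 1]
q=4: r=0, s=-25, t=146   [146*(-25) + 25*(146) = 0]
GCD = 1 with t = -35, so 25*(-35) ≡ 1 (mod 146)
Inverse = -35 mod 146 = 111
Check: 25 * 111 = 2775 ≡ 1 (mod 146)

25^(-1) ≡ 111 (mod 146)


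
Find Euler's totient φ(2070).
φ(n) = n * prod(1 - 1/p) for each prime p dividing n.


2070 = 2 × 3^2 × 5 × 23
Prime factors: 2, 3, 5, 23
φ(2070) = 2070 × (1-1/2) × (1-1/3) × (1-1/5) × (1-1/23)
= 2070 × 1/2 × 2/3 × 4/5 × 22/23 = 528

φ(2070) = 528


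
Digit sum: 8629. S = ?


8 + 6 + 2 + 9 = 25


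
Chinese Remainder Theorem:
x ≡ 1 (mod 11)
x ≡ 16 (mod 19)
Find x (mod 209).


M = 11*19 = 209
M1 = M/11 = 19, M2 = M/19 = 11
M1^(-1) mod 11 = 7, M2^(-1) mod 19 = 7
x = 1*19*7 + 16*11*7 = 1365
1365 mod 209 = 111
Check: 111 mod 11 = 1 ✓, 111 mod 19 = 16 ✓

x ≡ 111 (mod 209)


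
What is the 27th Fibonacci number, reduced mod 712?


F(k) mod 712 for k=1..27:
1, 1, 2, 3, 5, 8, 13, 21, 34, 55, 89, 144, 233, 377, 610, 275, 173, 448, 621, 357, 266, 623, 177, 88, 265, 353, 618
F(27) mod 712 = 618


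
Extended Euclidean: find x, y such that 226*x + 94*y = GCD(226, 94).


Tabular extended Euclidean (each row: r = 226*s + 94*t):
r=226, s=1, t=0
r=94, s=0, t=1
q=2: r=38, s=1, t=-2   [226*(1) + 94*(-2) = 38]
q=2: r=18, s=-2, t=5   [226*(-2) + 94*(5) = 18]
q=2: r=2, s=5, t=-12   [226*(5) + 94*(-12) = 2]
q=9: r=0, s=-47, t=113   [226*(-47) + 94*(113) = 0]
GCD = 2; from the row with r=2: x=5, y=-12
Check: 226*(5) + 94*(-12) = 1130 - 1128 = 2

GCD = 2, x = 5, y = -12


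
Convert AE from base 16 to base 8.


AE (base 16) = 174 (decimal)
174 (decimal) = 256 (base 8)


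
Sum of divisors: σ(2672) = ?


Divisors of 2672: 1, 2, 4, 8, 16, 167, 334, 668, 1336, 2672
Sum = 1 + 2 + 4 + 8 + 16 + 167 + 334 + 668 + 1336 + 2672 = 5208

σ(2672) = 5208


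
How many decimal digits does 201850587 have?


201850587 has 9 digits in base 10
floor(log10(201850587)) + 1 = floor(8.3050) + 1 = 9

9 digits (base 10)


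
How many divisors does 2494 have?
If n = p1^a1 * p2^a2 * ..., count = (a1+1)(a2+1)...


2494 = 2^1 × 29^1 × 43^1
d(2494) = (1+1) × (1+1) × (1+1) = 8

8 divisors


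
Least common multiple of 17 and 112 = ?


GCD(17, 112) = 1
LCM = 17*112/1 = 1904/1 = 1904

LCM = 1904


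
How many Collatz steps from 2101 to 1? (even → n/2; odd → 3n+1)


2101 → 6304 → 3152 → 1576 → 788 → 394 → 197 → 592 → 296 → 148 → 74 → 37 → 112 → 56 → 28 → 14 → 7 → 22 → 11 → 34 → 17 → 52 → 26 → 13 → 40 → 20 → 10 → 5 → 16 → 8 → 4 → 2 → 1
Total steps = 32

32 steps


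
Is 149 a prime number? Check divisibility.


Check divisors up to sqrt(149) = 12.2066
No divisors found.
149 is prime.

Yes, 149 is prime


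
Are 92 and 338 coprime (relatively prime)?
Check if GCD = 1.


Euclidean algorithm:
338 = 3 * 92 + 62
92 = 1 * 62 + 30
62 = 2 * 30 + 2
30 = 15 * 2 + 0
GCD(92, 338) = 2

No, not coprime (GCD = 2)


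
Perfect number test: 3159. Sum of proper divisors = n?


Proper divisors of 3159: 1, 3, 9, 13, 27, 39, 81, 117, 243, 351, 1053
Sum = 1 + 3 + 9 + 13 + 27 + 39 + 81 + 117 + 243 + 351 + 1053 = 1937

No, 3159 is not perfect (1937 ≠ 3159)


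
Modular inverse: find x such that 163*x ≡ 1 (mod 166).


Use the extended Euclidean algorithm on (166, 163); each row r = 166*s + 163*t:
r=166, s=1, t=0
r=163, s=0, t=1
q=1: r=3, s=1, t=-1   [166*(1) + 163*(-1) = 3]
q=54: r=1, s=-54, t=55   [166*(-54) + 163*(55) = 1]
q=3: r=0, s=163, t=-166   [166*(163) + 163*(-166) = 0]
GCD = 1 with t = 55, so 163*(55) ≡ 1 (mod 166)
Inverse = 55 mod 166 = 55
Check: 163 * 55 = 8965 ≡ 1 (mod 166)

163^(-1) ≡ 55 (mod 166)


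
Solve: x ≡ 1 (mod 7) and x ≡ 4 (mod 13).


M = 7*13 = 91
M1 = M/7 = 13, M2 = M/13 = 7
M1^(-1) mod 7 = 6, M2^(-1) mod 13 = 2
x = 1*13*6 + 4*7*2 = 134
134 mod 91 = 43
Check: 43 mod 7 = 1 ✓, 43 mod 13 = 4 ✓

x ≡ 43 (mod 91)


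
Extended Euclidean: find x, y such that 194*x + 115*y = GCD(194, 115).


Tabular extended Euclidean (each row: r = 194*s + 115*t):
r=194, s=1, t=0
r=115, s=0, t=1
q=1: r=79, s=1, t=-1   [194*(1) + 115*(-1) = 79]
q=1: r=36, s=-1, t=2   [194*(-1) + 115*(2) = 36]
q=2: r=7, s=3, t=-5   [194*(3) + 115*(-5) = 7]
q=5: r=1, s=-16, t=27   [194*(-16) + 115*(27) = 1]
q=7: r=0, s=115, t=-194   [194*(115) + 115*(-194) = 0]
GCD = 1; from the row with r=1: x=-16, y=27
Check: 194*(-16) + 115*(27) = -3104 + 3105 = 1

GCD = 1, x = -16, y = 27


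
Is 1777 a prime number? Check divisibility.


Check divisors up to sqrt(1777) = 42.1545
No divisors found.
1777 is prime.

Yes, 1777 is prime


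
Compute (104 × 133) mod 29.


104 × 133 = 13832
13832 mod 29 = 28


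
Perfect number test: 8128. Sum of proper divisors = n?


Proper divisors of 8128: 1, 2, 4, 8, 16, 32, 64, 127, 254, 508, 1016, 2032, 4064
Sum = 1 + 2 + 4 + 8 + 16 + 32 + 64 + 127 + 254 + 508 + 1016 + 2032 + 4064 = 8128

Yes, 8128 is perfect (8128 = 8128)


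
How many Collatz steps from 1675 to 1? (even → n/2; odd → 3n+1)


1675 → 5026 → 2513 → 7540 → 3770 → 1885 → 5656 → 2828 → 1414 → 707 → 2122 → 1061 → 3184 → 1592 → 796 → 398 → 199 → 598 → 299 → 898 → 449 → 1348 → 674 → 337 → 1012 → 506 → 253 → 760 → 380 → 190 → 95 → 286 → 143 → 430 → 215 → 646 → 323 → 970 → 485 → 1456 → 728 → 364 → 182 → 91 → 274 → 137 → 412 → 206 → 103 → 310 → 155 → 466 → 233 → 700 → 350 → 175 → 526 → 263 → 790 → 395 → 1186 → 593 → 1780 → 890 → 445 → 1336 → 668 → 334 → 167 → 502 → 251 → 754 → 377 → 1132 → 566 → 283 → 850 → 425 → 1276 → 638 → 319 → 958 → 479 → 1438 → 719 → 2158 → 1079 → 3238 → 1619 → 4858 → 2429 → 7288 → 3644 → 1822 → 911 → 2734 → 1367 → 4102 → 2051 → 6154 → 3077 → 9232 → 4616 → 2308 → 1154 → 577 → 1732 → 866 → 433 → 1300 → 650 → 325 → 976 → 488 → 244 → 122 → 61 → 184 → 92 → 46 → 23 → 70 → 35 → 106 → 53 → 160 → 80 → 40 → 20 → 10 → 5 → 16 → 8 → 4 → 2 → 1
Total steps = 135

135 steps


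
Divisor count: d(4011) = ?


4011 = 3^1 × 7^1 × 191^1
d(4011) = (1+1) × (1+1) × (1+1) = 8

8 divisors


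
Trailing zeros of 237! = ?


floor(237/5) = 47
floor(237/25) = 9
floor(237/125) = 1
Total = 57

57 trailing zeros


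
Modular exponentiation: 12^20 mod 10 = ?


12^1 mod 10 = 2
12^2 mod 10 = 4
12^3 mod 10 = 8
12^4 mod 10 = 6
12^5 mod 10 = 2
12^6 mod 10 = 4
12^7 mod 10 = 8
12^8 mod 10 = 6
12^9 mod 10 = 2
12^10 mod 10 = 4
12^11 mod 10 = 8
12^12 mod 10 = 6
12^13 mod 10 = 2
12^14 mod 10 = 4
12^15 mod 10 = 8
12^16 mod 10 = 6
12^17 mod 10 = 2
12^18 mod 10 = 4
12^19 mod 10 = 8
12^20 mod 10 = 6


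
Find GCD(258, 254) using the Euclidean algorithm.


258 = 1 * 254 + 4
254 = 63 * 4 + 2
4 = 2 * 2 + 0
GCD = 2


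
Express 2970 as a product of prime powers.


2970 / 2 = 1485
1485 / 3 = 495
495 / 3 = 165
165 / 3 = 55
55 / 5 = 11
11 / 11 = 1
2970 = 2 × 3^3 × 5 × 11


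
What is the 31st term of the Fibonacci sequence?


Sequence: 1, 1, 2, 3, 5, 8, 13, 21, 34, 55, 89, 144, 233, 377, 610, 987, 1597, 2584, 4181, 6765, 10946, 17711, 28657, 46368, 75025, 121393, 196418, 317811, 514229, 832040, 1346269
F(31) = 1346269


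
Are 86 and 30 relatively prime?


Euclidean algorithm:
86 = 2 * 30 + 26
30 = 1 * 26 + 4
26 = 6 * 4 + 2
4 = 2 * 2 + 0
GCD(86, 30) = 2

No, not coprime (GCD = 2)


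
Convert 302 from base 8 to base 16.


302 (base 8) = 194 (decimal)
194 (decimal) = C2 (base 16)


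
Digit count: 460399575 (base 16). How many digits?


460399575 in base 16 = 1B7123D7
Number of digits = 8

8 digits (base 16)


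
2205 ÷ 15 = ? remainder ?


2205 = 15 * 147 + 0
Check: 2205 + 0 = 2205

q = 147, r = 0


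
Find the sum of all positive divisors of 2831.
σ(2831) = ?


Divisors of 2831: 1, 19, 149, 2831
Sum = 1 + 19 + 149 + 2831 = 3000

σ(2831) = 3000


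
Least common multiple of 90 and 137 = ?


GCD(90, 137) = 1
LCM = 90*137/1 = 12330/1 = 12330

LCM = 12330


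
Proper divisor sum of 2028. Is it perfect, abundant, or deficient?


Proper divisors: 1, 2, 3, 4, 6, 12, 13, 26, 39, 52, 78, 156, 169, 338, 507, 676, 1014
Sum = 1 + 2 + 3 + 4 + 6 + 12 + 13 + 26 + 39 + 52 + 78 + 156 + 169 + 338 + 507 + 676 + 1014 = 3096
3096 > 2028 → abundant

s(2028) = 3096 (abundant)


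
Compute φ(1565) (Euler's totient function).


1565 = 5 × 313
Prime factors: 5, 313
φ(1565) = 1565 × (1-1/5) × (1-1/313)
= 1565 × 4/5 × 312/313 = 1248

φ(1565) = 1248


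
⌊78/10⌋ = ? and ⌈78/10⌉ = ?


78/10 = 7.8000
floor = 7
ceil = 8

floor = 7, ceil = 8


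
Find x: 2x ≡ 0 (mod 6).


GCD(2, 6) = 2 divides 0
Divide: 1x ≡ 0 (mod 3)
x ≡ 0 (mod 3)


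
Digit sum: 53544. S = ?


5 + 3 + 5 + 4 + 4 = 21


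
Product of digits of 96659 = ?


9 × 6 × 6 × 5 × 9 = 14580


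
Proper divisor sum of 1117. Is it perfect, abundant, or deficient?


Proper divisors: 1
Sum = 1 = 1
1 < 1117 → deficient

s(1117) = 1 (deficient)


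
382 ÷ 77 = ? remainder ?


382 = 77 * 4 + 74
Check: 308 + 74 = 382

q = 4, r = 74


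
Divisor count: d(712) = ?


712 = 2^3 × 89^1
d(712) = (3+1) × (1+1) = 8

8 divisors


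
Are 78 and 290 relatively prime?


Euclidean algorithm:
290 = 3 * 78 + 56
78 = 1 * 56 + 22
56 = 2 * 22 + 12
22 = 1 * 12 + 10
12 = 1 * 10 + 2
10 = 5 * 2 + 0
GCD(78, 290) = 2

No, not coprime (GCD = 2)


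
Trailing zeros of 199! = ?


floor(199/5) = 39
floor(199/25) = 7
floor(199/125) = 1
Total = 47

47 trailing zeros


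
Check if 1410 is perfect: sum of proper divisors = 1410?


Proper divisors of 1410: 1, 2, 3, 5, 6, 10, 15, 30, 47, 94, 141, 235, 282, 470, 705
Sum = 1 + 2 + 3 + 5 + 6 + 10 + 15 + 30 + 47 + 94 + 141 + 235 + 282 + 470 + 705 = 2046

No, 1410 is not perfect (2046 ≠ 1410)


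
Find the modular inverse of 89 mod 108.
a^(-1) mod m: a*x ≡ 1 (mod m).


Use the extended Euclidean algorithm on (108, 89); each row r = 108*s + 89*t:
r=108, s=1, t=0
r=89, s=0, t=1
q=1: r=19, s=1, t=-1   [108*(1) + 89*(-1) = 19]
q=4: r=13, s=-4, t=5   [108*(-4) + 89*(5) = 13]
q=1: r=6, s=5, t=-6   [108*(5) + 89*(-6) = 6]
q=2: r=1, s=-14, t=17   [108*(-14) + 89*(17) = 1]
q=6: r=0, s=89, t=-108   [108*(89) + 89*(-108) = 0]
GCD = 1 with t = 17, so 89*(17) ≡ 1 (mod 108)
Inverse = 17 mod 108 = 17
Check: 89 * 17 = 1513 ≡ 1 (mod 108)

89^(-1) ≡ 17 (mod 108)


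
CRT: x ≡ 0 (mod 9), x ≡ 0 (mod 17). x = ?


M = 9*17 = 153
M1 = M/9 = 17, M2 = M/17 = 9
M1^(-1) mod 9 = 8, M2^(-1) mod 17 = 2
x = 0*17*8 + 0*9*2 = 0
0 mod 153 = 0
Check: 0 mod 9 = 0 ✓, 0 mod 17 = 0 ✓

x ≡ 0 (mod 153)


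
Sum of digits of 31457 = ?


3 + 1 + 4 + 5 + 7 = 20


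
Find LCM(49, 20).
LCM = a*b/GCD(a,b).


GCD(49, 20) = 1
LCM = 49*20/1 = 980/1 = 980

LCM = 980


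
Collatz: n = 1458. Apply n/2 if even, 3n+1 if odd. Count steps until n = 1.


1458 → 729 → 2188 → 1094 → 547 → 1642 → 821 → 2464 → 1232 → 616 → 308 → 154 → 77 → 232 → 116 → 58 → 29 → 88 → 44 → 22 → 11 → 34 → 17 → 52 → 26 → 13 → 40 → 20 → 10 → 5 → 16 → 8 → 4 → 2 → 1
Total steps = 34

34 steps


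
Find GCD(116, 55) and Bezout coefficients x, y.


Tabular extended Euclidean (each row: r = 116*s + 55*t):
r=116, s=1, t=0
r=55, s=0, t=1
q=2: r=6, s=1, t=-2   [116*(1) + 55*(-2) = 6]
q=9: r=1, s=-9, t=19   [116*(-9) + 55*(19) = 1]
q=6: r=0, s=55, t=-116   [116*(55) + 55*(-116) = 0]
GCD = 1; from the row with r=1: x=-9, y=19
Check: 116*(-9) + 55*(19) = -1044 + 1045 = 1

GCD = 1, x = -9, y = 19


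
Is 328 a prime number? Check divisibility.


328 / 2 = 164 (exact division)
328 is NOT prime.

No, 328 is not prime


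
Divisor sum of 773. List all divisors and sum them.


Divisors of 773: 1, 773
Sum = 1 + 773 = 774

σ(773) = 774


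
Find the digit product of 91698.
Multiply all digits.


9 × 1 × 6 × 9 × 8 = 3888


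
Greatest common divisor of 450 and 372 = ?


450 = 1 * 372 + 78
372 = 4 * 78 + 60
78 = 1 * 60 + 18
60 = 3 * 18 + 6
18 = 3 * 6 + 0
GCD = 6


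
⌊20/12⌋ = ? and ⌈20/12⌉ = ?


20/12 = 1.6667
floor = 1
ceil = 2

floor = 1, ceil = 2


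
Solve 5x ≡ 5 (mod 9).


GCD(5, 9) = 1, unique solution
a^(-1) mod 9 = 2
x = 2 * 5 mod 9 = 1

x ≡ 1 (mod 9)


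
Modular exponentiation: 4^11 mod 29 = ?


4^1 mod 29 = 4
4^2 mod 29 = 16
4^3 mod 29 = 6
4^4 mod 29 = 24
4^5 mod 29 = 9
4^6 mod 29 = 7
4^7 mod 29 = 28
4^8 mod 29 = 25
4^9 mod 29 = 13
4^10 mod 29 = 23
4^11 mod 29 = 5


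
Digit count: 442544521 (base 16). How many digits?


442544521 in base 16 = 1A60B189
Number of digits = 8

8 digits (base 16)


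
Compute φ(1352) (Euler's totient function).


1352 = 2^3 × 13^2
Prime factors: 2, 13
φ(1352) = 1352 × (1-1/2) × (1-1/13)
= 1352 × 1/2 × 12/13 = 624

φ(1352) = 624


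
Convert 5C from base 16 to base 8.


5C (base 16) = 92 (decimal)
92 (decimal) = 134 (base 8)


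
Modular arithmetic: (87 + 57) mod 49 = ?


87 + 57 = 144
144 mod 49 = 46


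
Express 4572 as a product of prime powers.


4572 / 2 = 2286
2286 / 2 = 1143
1143 / 3 = 381
381 / 3 = 127
127 / 127 = 1
4572 = 2^2 × 3^2 × 127


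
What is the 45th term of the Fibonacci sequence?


Sequence: 1, 1, 2, 3, 5, 8, 13, 21, 34, 55, 89, 144, 233, 377, 610, 987, 1597, 2584, 4181, 6765, 10946, 17711, 28657, 46368, 75025, 121393, 196418, 317811, 514229, 832040, 1346269, 2178309, 3524578, 5702887, 9227465, 14930352, 24157817, 39088169, 63245986, 102334155, 165580141, 267914296, 433494437, 701408733, 1134903170
F(45) = 1134903170


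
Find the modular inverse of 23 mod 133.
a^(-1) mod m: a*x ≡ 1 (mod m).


Use the extended Euclidean algorithm on (133, 23); each row r = 133*s + 23*t:
r=133, s=1, t=0
r=23, s=0, t=1
q=5: r=18, s=1, t=-5   [133*(1) + 23*(-5) = 18]
q=1: r=5, s=-1, t=6   [133*(-1) + 23*(6) = 5]
q=3: r=3, s=4, t=-23   [133*(4) + 23*(-23) = 3]
q=1: r=2, s=-5, t=29   [133*(-5) + 23*(29) = 2]
q=1: r=1, s=9, t=-52   [133*(9) + 23*(-52) = 1]
q=2: r=0, s=-23, t=133   [133*(-23) + 23*(133) = 0]
GCD = 1 with t = -52, so 23*(-52) ≡ 1 (mod 133)
Inverse = -52 mod 133 = 81
Check: 23 * 81 = 1863 ≡ 1 (mod 133)

23^(-1) ≡ 81 (mod 133)


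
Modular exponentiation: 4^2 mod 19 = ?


4^1 mod 19 = 4
4^2 mod 19 = 16


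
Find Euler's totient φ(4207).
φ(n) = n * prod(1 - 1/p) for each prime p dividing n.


4207 = 7 × 601
Prime factors: 7, 601
φ(4207) = 4207 × (1-1/7) × (1-1/601)
= 4207 × 6/7 × 600/601 = 3600

φ(4207) = 3600


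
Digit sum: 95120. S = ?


9 + 5 + 1 + 2 + 0 = 17


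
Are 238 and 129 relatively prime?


Euclidean algorithm:
238 = 1 * 129 + 109
129 = 1 * 109 + 20
109 = 5 * 20 + 9
20 = 2 * 9 + 2
9 = 4 * 2 + 1
2 = 2 * 1 + 0
GCD(238, 129) = 1

Yes, coprime (GCD = 1)


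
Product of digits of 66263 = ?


6 × 6 × 2 × 6 × 3 = 1296


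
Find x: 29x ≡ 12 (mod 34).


GCD(29, 34) = 1, unique solution
a^(-1) mod 34 = 27
x = 27 * 12 mod 34 = 18

x ≡ 18 (mod 34)


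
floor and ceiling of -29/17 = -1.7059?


-29/17 = -1.7059
floor = -2
ceil = -1

floor = -2, ceil = -1


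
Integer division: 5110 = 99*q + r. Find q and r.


5110 = 99 * 51 + 61
Check: 5049 + 61 = 5110

q = 51, r = 61


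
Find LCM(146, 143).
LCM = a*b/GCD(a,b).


GCD(146, 143) = 1
LCM = 146*143/1 = 20878/1 = 20878

LCM = 20878


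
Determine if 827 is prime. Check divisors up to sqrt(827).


Check divisors up to sqrt(827) = 28.7576
No divisors found.
827 is prime.

Yes, 827 is prime


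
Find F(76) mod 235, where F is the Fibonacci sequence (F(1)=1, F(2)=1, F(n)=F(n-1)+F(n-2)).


F(k) mod 235 for k=1..76:
1, 1, 2, 3, 5, 8, 13, 21, 34, 55, 89, 144, 233, 142, 140, 47, 187, 234, 186, 185, 136, 86, 222, 73, 60, 133, 193, 91, 49, 140, 189, 94, 48, 142, 190, 97, 52, 149, 201, 115, 81, 196, 42, 3, 45, 48, 93, 141, 234, 140, 139, 44, 183, 227, 175, 167, 107, 39, 146, 185, 96, 46, 142, 188, 95, 48, 143, 191, 99, 55, 154, 209, 128, 102, 230, 97
F(76) mod 235 = 97


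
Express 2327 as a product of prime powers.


2327 / 13 = 179
179 / 179 = 1
2327 = 13 × 179


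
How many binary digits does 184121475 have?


184121475 in base 2 = 1010111110010111100010000011
Number of digits = 28

28 digits (base 2)


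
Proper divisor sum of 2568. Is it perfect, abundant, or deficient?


Proper divisors: 1, 2, 3, 4, 6, 8, 12, 24, 107, 214, 321, 428, 642, 856, 1284
Sum = 1 + 2 + 3 + 4 + 6 + 8 + 12 + 24 + 107 + 214 + 321 + 428 + 642 + 856 + 1284 = 3912
3912 > 2568 → abundant

s(2568) = 3912 (abundant)


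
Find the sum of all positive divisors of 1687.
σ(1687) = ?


Divisors of 1687: 1, 7, 241, 1687
Sum = 1 + 7 + 241 + 1687 = 1936

σ(1687) = 1936


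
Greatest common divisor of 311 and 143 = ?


311 = 2 * 143 + 25
143 = 5 * 25 + 18
25 = 1 * 18 + 7
18 = 2 * 7 + 4
7 = 1 * 4 + 3
4 = 1 * 3 + 1
3 = 3 * 1 + 0
GCD = 1


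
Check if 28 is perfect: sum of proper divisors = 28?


Proper divisors of 28: 1, 2, 4, 7, 14
Sum = 1 + 2 + 4 + 7 + 14 = 28

Yes, 28 is perfect (28 = 28)


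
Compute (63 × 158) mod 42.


63 × 158 = 9954
9954 mod 42 = 0


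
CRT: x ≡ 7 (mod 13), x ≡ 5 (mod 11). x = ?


M = 13*11 = 143
M1 = M/13 = 11, M2 = M/11 = 13
M1^(-1) mod 13 = 6, M2^(-1) mod 11 = 6
x = 7*11*6 + 5*13*6 = 852
852 mod 143 = 137
Check: 137 mod 13 = 7 ✓, 137 mod 11 = 5 ✓

x ≡ 137 (mod 143)


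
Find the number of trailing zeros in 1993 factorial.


floor(1993/5) = 398
floor(1993/25) = 79
floor(1993/125) = 15
floor(1993/625) = 3
Total = 495

495 trailing zeros


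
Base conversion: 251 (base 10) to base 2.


251 (base 10) = 251 (decimal)
251 (decimal) = 11111011 (base 2)


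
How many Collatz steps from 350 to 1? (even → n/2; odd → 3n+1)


350 → 175 → 526 → 263 → 790 → 395 → 1186 → 593 → 1780 → 890 → 445 → 1336 → 668 → 334 → 167 → 502 → 251 → 754 → 377 → 1132 → 566 → 283 → 850 → 425 → 1276 → 638 → 319 → 958 → 479 → 1438 → 719 → 2158 → 1079 → 3238 → 1619 → 4858 → 2429 → 7288 → 3644 → 1822 → 911 → 2734 → 1367 → 4102 → 2051 → 6154 → 3077 → 9232 → 4616 → 2308 → 1154 → 577 → 1732 → 866 → 433 → 1300 → 650 → 325 → 976 → 488 → 244 → 122 → 61 → 184 → 92 → 46 → 23 → 70 → 35 → 106 → 53 → 160 → 80 → 40 → 20 → 10 → 5 → 16 → 8 → 4 → 2 → 1
Total steps = 81

81 steps


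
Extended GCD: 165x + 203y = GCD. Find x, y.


Tabular extended Euclidean (each row: r = 165*s + 203*t):
r=165, s=1, t=0
r=203, s=0, t=1
q=0: r=165, s=1, t=0   [165*(1) + 203*(0) = 165]
q=1: r=38, s=-1, t=1   [165*(-1) + 203*(1) = 38]
q=4: r=13, s=5, t=-4   [165*(5) + 203*(-4) = 13]
q=2: r=12, s=-11, t=9   [165*(-11) + 203*(9) = 12]
q=1: r=1, s=16, t=-13   [165*(16) + 203*(-13) = 1]
q=12: r=0, s=-203, t=165   [165*(-203) + 203*(165) = 0]
GCD = 1; from the row with r=1: x=16, y=-13
Check: 165*(16) + 203*(-13) = 2640 - 2639 = 1

GCD = 1, x = 16, y = -13


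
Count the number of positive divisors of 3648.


3648 = 2^6 × 3^1 × 19^1
d(3648) = (6+1) × (1+1) × (1+1) = 28

28 divisors


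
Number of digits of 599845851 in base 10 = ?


599845851 has 9 digits in base 10
floor(log10(599845851)) + 1 = floor(8.7780) + 1 = 9

9 digits (base 10)


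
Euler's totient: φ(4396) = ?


4396 = 2^2 × 7 × 157
Prime factors: 2, 7, 157
φ(4396) = 4396 × (1-1/2) × (1-1/7) × (1-1/157)
= 4396 × 1/2 × 6/7 × 156/157 = 1872

φ(4396) = 1872


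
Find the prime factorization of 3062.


3062 / 2 = 1531
1531 / 1531 = 1
3062 = 2 × 1531


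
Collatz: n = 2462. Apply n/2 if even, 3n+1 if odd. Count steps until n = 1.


2462 → 1231 → 3694 → 1847 → 5542 → 2771 → 8314 → 4157 → 12472 → 6236 → 3118 → 1559 → 4678 → 2339 → 7018 → 3509 → 10528 → 5264 → 2632 → 1316 → 658 → 329 → 988 → 494 → 247 → 742 → 371 → 1114 → 557 → 1672 → 836 → 418 → 209 → 628 → 314 → 157 → 472 → 236 → 118 → 59 → 178 → 89 → 268 → 134 → 67 → 202 → 101 → 304 → 152 → 76 → 38 → 19 → 58 → 29 → 88 → 44 → 22 → 11 → 34 → 17 → 52 → 26 → 13 → 40 → 20 → 10 → 5 → 16 → 8 → 4 → 2 → 1
Total steps = 71

71 steps


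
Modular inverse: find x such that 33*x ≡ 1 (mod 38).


Use the extended Euclidean algorithm on (38, 33); each row r = 38*s + 33*t:
r=38, s=1, t=0
r=33, s=0, t=1
q=1: r=5, s=1, t=-1   [38*(1) + 33*(-1) = 5]
q=6: r=3, s=-6, t=7   [38*(-6) + 33*(7) = 3]
q=1: r=2, s=7, t=-8   [38*(7) + 33*(-8) = 2]
q=1: r=1, s=-13, t=15   [38*(-13) + 33*(15) = 1]
q=2: r=0, s=33, t=-38   [38*(33) + 33*(-38) = 0]
GCD = 1 with t = 15, so 33*(15) ≡ 1 (mod 38)
Inverse = 15 mod 38 = 15
Check: 33 * 15 = 495 ≡ 1 (mod 38)

33^(-1) ≡ 15 (mod 38)


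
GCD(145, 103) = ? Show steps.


145 = 1 * 103 + 42
103 = 2 * 42 + 19
42 = 2 * 19 + 4
19 = 4 * 4 + 3
4 = 1 * 3 + 1
3 = 3 * 1 + 0
GCD = 1


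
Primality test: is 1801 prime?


Check divisors up to sqrt(1801) = 42.4382
No divisors found.
1801 is prime.

Yes, 1801 is prime


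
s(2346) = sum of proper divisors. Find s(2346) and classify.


Proper divisors: 1, 2, 3, 6, 17, 23, 34, 46, 51, 69, 102, 138, 391, 782, 1173
Sum = 1 + 2 + 3 + 6 + 17 + 23 + 34 + 46 + 51 + 69 + 102 + 138 + 391 + 782 + 1173 = 2838
2838 > 2346 → abundant

s(2346) = 2838 (abundant)


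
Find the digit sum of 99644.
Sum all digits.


9 + 9 + 6 + 4 + 4 = 32


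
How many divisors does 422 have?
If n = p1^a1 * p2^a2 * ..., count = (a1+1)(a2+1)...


422 = 2^1 × 211^1
d(422) = (1+1) × (1+1) = 4

4 divisors


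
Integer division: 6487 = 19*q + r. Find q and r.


6487 = 19 * 341 + 8
Check: 6479 + 8 = 6487

q = 341, r = 8


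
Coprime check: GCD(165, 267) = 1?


Euclidean algorithm:
267 = 1 * 165 + 102
165 = 1 * 102 + 63
102 = 1 * 63 + 39
63 = 1 * 39 + 24
39 = 1 * 24 + 15
24 = 1 * 15 + 9
15 = 1 * 9 + 6
9 = 1 * 6 + 3
6 = 2 * 3 + 0
GCD(165, 267) = 3

No, not coprime (GCD = 3)


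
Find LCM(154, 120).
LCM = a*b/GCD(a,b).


GCD(154, 120) = 2
LCM = 154*120/2 = 18480/2 = 9240

LCM = 9240


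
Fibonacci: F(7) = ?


Sequence: 1, 1, 2, 3, 5, 8, 13
F(7) = 13


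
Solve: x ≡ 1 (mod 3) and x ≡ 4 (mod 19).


M = 3*19 = 57
M1 = M/3 = 19, M2 = M/19 = 3
M1^(-1) mod 3 = 1, M2^(-1) mod 19 = 13
x = 1*19*1 + 4*3*13 = 175
175 mod 57 = 4
Check: 4 mod 3 = 1 ✓, 4 mod 19 = 4 ✓

x ≡ 4 (mod 57)


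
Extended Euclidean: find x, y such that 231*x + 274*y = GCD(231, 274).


Tabular extended Euclidean (each row: r = 231*s + 274*t):
r=231, s=1, t=0
r=274, s=0, t=1
q=0: r=231, s=1, t=0   [231*(1) + 274*(0) = 231]
q=1: r=43, s=-1, t=1   [231*(-1) + 274*(1) = 43]
q=5: r=16, s=6, t=-5   [231*(6) + 274*(-5) = 16]
q=2: r=11, s=-13, t=11   [231*(-13) + 274*(11) = 11]
q=1: r=5, s=19, t=-16   [231*(19) + 274*(-16) = 5]
q=2: r=1, s=-51, t=43   [231*(-51) + 274*(43) = 1]
q=5: r=0, s=274, t=-231   [231*(274) + 274*(-231) = 0]
GCD = 1; from the row with r=1: x=-51, y=43
Check: 231*(-51) + 274*(43) = -11781 + 11782 = 1

GCD = 1, x = -51, y = 43


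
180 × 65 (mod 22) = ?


180 × 65 = 11700
11700 mod 22 = 18


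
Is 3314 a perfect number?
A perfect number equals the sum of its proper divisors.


Proper divisors of 3314: 1, 2, 1657
Sum = 1 + 2 + 1657 = 1660

No, 3314 is not perfect (1660 ≠ 3314)


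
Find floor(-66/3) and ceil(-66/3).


-66/3 = -22.0000
floor = -22
ceil = -22

floor = -22, ceil = -22


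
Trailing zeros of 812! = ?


floor(812/5) = 162
floor(812/25) = 32
floor(812/125) = 6
floor(812/625) = 1
Total = 201

201 trailing zeros


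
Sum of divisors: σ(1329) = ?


Divisors of 1329: 1, 3, 443, 1329
Sum = 1 + 3 + 443 + 1329 = 1776

σ(1329) = 1776


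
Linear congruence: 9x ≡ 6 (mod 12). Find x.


GCD(9, 12) = 3 divides 6
Divide: 3x ≡ 2 (mod 4)
x ≡ 2 (mod 4)


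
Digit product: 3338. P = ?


3 × 3 × 3 × 8 = 216


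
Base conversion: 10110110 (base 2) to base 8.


10110110 (base 2) = 182 (decimal)
182 (decimal) = 266 (base 8)


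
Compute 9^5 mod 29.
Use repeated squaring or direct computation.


9^1 mod 29 = 9
9^2 mod 29 = 23
9^3 mod 29 = 4
9^4 mod 29 = 7
9^5 mod 29 = 5


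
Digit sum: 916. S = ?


9 + 1 + 6 = 16


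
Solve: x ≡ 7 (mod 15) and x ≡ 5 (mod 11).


M = 15*11 = 165
M1 = M/15 = 11, M2 = M/11 = 15
M1^(-1) mod 15 = 11, M2^(-1) mod 11 = 3
x = 7*11*11 + 5*15*3 = 1072
1072 mod 165 = 82
Check: 82 mod 15 = 7 ✓, 82 mod 11 = 5 ✓

x ≡ 82 (mod 165)


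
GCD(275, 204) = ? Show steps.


275 = 1 * 204 + 71
204 = 2 * 71 + 62
71 = 1 * 62 + 9
62 = 6 * 9 + 8
9 = 1 * 8 + 1
8 = 8 * 1 + 0
GCD = 1


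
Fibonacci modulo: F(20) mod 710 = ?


F(k) mod 710 for k=1..20:
1, 1, 2, 3, 5, 8, 13, 21, 34, 55, 89, 144, 233, 377, 610, 277, 177, 454, 631, 375
F(20) mod 710 = 375


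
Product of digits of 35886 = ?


3 × 5 × 8 × 8 × 6 = 5760


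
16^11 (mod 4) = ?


16^1 mod 4 = 0
16^2 mod 4 = 0
16^3 mod 4 = 0
16^4 mod 4 = 0
16^5 mod 4 = 0
16^6 mod 4 = 0
16^7 mod 4 = 0
16^8 mod 4 = 0
16^9 mod 4 = 0
16^10 mod 4 = 0
16^11 mod 4 = 0


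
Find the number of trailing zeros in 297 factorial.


floor(297/5) = 59
floor(297/25) = 11
floor(297/125) = 2
Total = 72

72 trailing zeros


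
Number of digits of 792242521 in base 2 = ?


792242521 in base 2 = 101111001110001010100101011001
Number of digits = 30

30 digits (base 2)


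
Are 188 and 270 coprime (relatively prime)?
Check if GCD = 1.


Euclidean algorithm:
270 = 1 * 188 + 82
188 = 2 * 82 + 24
82 = 3 * 24 + 10
24 = 2 * 10 + 4
10 = 2 * 4 + 2
4 = 2 * 2 + 0
GCD(188, 270) = 2

No, not coprime (GCD = 2)
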